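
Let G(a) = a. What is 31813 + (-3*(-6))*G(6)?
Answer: 31921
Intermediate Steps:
31813 + (-3*(-6))*G(6) = 31813 - 3*(-6)*6 = 31813 + 18*6 = 31813 + 108 = 31921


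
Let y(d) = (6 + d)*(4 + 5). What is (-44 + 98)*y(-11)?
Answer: -2430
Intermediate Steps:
y(d) = 54 + 9*d (y(d) = (6 + d)*9 = 54 + 9*d)
(-44 + 98)*y(-11) = (-44 + 98)*(54 + 9*(-11)) = 54*(54 - 99) = 54*(-45) = -2430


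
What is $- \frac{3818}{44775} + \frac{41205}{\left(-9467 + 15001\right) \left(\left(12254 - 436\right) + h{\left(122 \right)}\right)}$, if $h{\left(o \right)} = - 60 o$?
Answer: $- \frac{93192442501}{1114536255300} \approx -0.083615$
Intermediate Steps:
$- \frac{3818}{44775} + \frac{41205}{\left(-9467 + 15001\right) \left(\left(12254 - 436\right) + h{\left(122 \right)}\right)} = - \frac{3818}{44775} + \frac{41205}{\left(-9467 + 15001\right) \left(\left(12254 - 436\right) - 7320\right)} = \left(-3818\right) \frac{1}{44775} + \frac{41205}{5534 \left(11818 - 7320\right)} = - \frac{3818}{44775} + \frac{41205}{5534 \cdot 4498} = - \frac{3818}{44775} + \frac{41205}{24891932} = - \frac{93192442501}{1114536255300}$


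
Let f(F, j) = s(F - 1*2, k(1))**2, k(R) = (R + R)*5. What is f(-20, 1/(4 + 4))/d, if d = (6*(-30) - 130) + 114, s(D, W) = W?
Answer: -25/49 ≈ -0.51020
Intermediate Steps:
k(R) = 10*R (k(R) = (2*R)*5 = 10*R)
f(F, j) = 100 (f(F, j) = (10*1)**2 = 10**2 = 100)
d = -196 (d = (-180 - 130) + 114 = -310 + 114 = -196)
f(-20, 1/(4 + 4))/d = 100/(-196) = 100*(-1/196) = -25/49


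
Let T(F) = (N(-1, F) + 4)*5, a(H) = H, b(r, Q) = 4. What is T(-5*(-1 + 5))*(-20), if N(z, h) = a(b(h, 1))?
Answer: -800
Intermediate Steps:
N(z, h) = 4
T(F) = 40 (T(F) = (4 + 4)*5 = 8*5 = 40)
T(-5*(-1 + 5))*(-20) = 40*(-20) = -800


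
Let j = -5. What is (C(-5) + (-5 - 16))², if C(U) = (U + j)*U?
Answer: 841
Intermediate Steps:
C(U) = U*(-5 + U) (C(U) = (U - 5)*U = (-5 + U)*U = U*(-5 + U))
(C(-5) + (-5 - 16))² = (-5*(-5 - 5) + (-5 - 16))² = (-5*(-10) - 21)² = (50 - 21)² = 29² = 841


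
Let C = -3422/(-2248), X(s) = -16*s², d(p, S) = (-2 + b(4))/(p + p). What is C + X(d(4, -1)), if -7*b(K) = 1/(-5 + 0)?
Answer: 379067/688450 ≈ 0.55061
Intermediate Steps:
b(K) = 1/35 (b(K) = -1/(7*(-5 + 0)) = -⅐/(-5) = -⅐*(-⅕) = 1/35)
d(p, S) = -69/(70*p) (d(p, S) = (-2 + 1/35)/(p + p) = -69*1/(2*p)/35 = -69/(70*p))
C = 1711/1124 (C = -3422*(-1/2248) = 1711/1124 ≈ 1.5222)
C + X(d(4, -1)) = 1711/1124 - 16*(-69/70/4)² = 1711/1124 - 16*(-69/70*¼)² = 1711/1124 - 16*(-69/280)² = 1711/1124 - 16*4761/78400 = 1711/1124 - 4761/4900 = 379067/688450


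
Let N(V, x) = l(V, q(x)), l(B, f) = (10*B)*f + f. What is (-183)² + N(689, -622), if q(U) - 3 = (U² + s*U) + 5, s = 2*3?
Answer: 2640389049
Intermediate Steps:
s = 6
q(U) = 8 + U² + 6*U (q(U) = 3 + ((U² + 6*U) + 5) = 3 + (5 + U² + 6*U) = 8 + U² + 6*U)
l(B, f) = f + 10*B*f (l(B, f) = 10*B*f + f = f + 10*B*f)
N(V, x) = (1 + 10*V)*(8 + x² + 6*x) (N(V, x) = (8 + x² + 6*x)*(1 + 10*V) = (1 + 10*V)*(8 + x² + 6*x))
(-183)² + N(689, -622) = (-183)² + (1 + 10*689)*(8 + (-622)² + 6*(-622)) = 33489 + (1 + 6890)*(8 + 386884 - 3732) = 33489 + 6891*383160 = 33489 + 2640355560 = 2640389049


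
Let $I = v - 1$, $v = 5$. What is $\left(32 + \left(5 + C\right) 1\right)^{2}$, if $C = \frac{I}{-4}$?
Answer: $1296$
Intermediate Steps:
$I = 4$ ($I = 5 - 1 = 4$)
$C = -1$ ($C = \frac{4}{-4} = 4 \left(- \frac{1}{4}\right) = -1$)
$\left(32 + \left(5 + C\right) 1\right)^{2} = \left(32 + \left(5 - 1\right) 1\right)^{2} = \left(32 + 4 \cdot 1\right)^{2} = \left(32 + 4\right)^{2} = 36^{2} = 1296$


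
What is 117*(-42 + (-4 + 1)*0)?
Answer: -4914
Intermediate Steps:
117*(-42 + (-4 + 1)*0) = 117*(-42 - 3*0) = 117*(-42 + 0) = 117*(-42) = -4914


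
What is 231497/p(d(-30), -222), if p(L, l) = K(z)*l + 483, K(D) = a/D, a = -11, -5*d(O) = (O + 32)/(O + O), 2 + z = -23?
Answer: 5787425/9633 ≈ 600.79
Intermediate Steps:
z = -25 (z = -2 - 23 = -25)
d(O) = -(32 + O)/(10*O) (d(O) = -(O + 32)/(5*(O + O)) = -(32 + O)/(5*(2*O)) = -(32 + O)*1/(2*O)/5 = -(32 + O)/(10*O))
K(D) = -11/D
p(L, l) = 483 + 11*l/25 (p(L, l) = (-11/(-25))*l + 483 = (-11*(-1/25))*l + 483 = 11*l/25 + 483 = 483 + 11*l/25)
231497/p(d(-30), -222) = 231497/(483 + (11/25)*(-222)) = 231497/(483 - 2442/25) = 231497/(9633/25) = 231497*(25/9633) = 5787425/9633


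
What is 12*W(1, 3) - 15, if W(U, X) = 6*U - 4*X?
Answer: -87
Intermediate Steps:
W(U, X) = -4*X + 6*U
12*W(1, 3) - 15 = 12*(-4*3 + 6*1) - 15 = 12*(-12 + 6) - 15 = 12*(-6) - 15 = -72 - 15 = -87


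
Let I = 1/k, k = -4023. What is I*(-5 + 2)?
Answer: 1/1341 ≈ 0.00074571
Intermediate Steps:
I = -1/4023 (I = 1/(-4023) = -1/4023 ≈ -0.00024857)
I*(-5 + 2) = -(-5 + 2)/4023 = -1/4023*(-3) = 1/1341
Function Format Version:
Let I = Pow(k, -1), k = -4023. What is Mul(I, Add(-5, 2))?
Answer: Rational(1, 1341) ≈ 0.00074571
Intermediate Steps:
I = Rational(-1, 4023) (I = Pow(-4023, -1) = Rational(-1, 4023) ≈ -0.00024857)
Mul(I, Add(-5, 2)) = Mul(Rational(-1, 4023), Add(-5, 2)) = Mul(Rational(-1, 4023), -3) = Rational(1, 1341)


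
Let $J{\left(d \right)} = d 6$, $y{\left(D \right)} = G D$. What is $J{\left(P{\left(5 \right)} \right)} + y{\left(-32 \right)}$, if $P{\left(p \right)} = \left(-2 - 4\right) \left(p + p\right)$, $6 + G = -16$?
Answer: $344$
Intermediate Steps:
$G = -22$ ($G = -6 - 16 = -22$)
$y{\left(D \right)} = - 22 D$
$P{\left(p \right)} = - 12 p$ ($P{\left(p \right)} = - 6 \cdot 2 p = - 12 p$)
$J{\left(d \right)} = 6 d$
$J{\left(P{\left(5 \right)} \right)} + y{\left(-32 \right)} = 6 \left(\left(-12\right) 5\right) - -704 = 6 \left(-60\right) + 704 = -360 + 704 = 344$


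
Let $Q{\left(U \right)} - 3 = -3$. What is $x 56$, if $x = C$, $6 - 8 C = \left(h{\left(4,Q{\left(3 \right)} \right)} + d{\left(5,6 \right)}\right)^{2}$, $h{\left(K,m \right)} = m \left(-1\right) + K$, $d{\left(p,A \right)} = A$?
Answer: $-658$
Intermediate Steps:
$Q{\left(U \right)} = 0$ ($Q{\left(U \right)} = 3 - 3 = 0$)
$h{\left(K,m \right)} = K - m$ ($h{\left(K,m \right)} = - m + K = K - m$)
$C = - \frac{47}{4}$ ($C = \frac{3}{4} - \frac{\left(\left(4 - 0\right) + 6\right)^{2}}{8} = \frac{3}{4} - \frac{\left(\left(4 + 0\right) + 6\right)^{2}}{8} = \frac{3}{4} - \frac{\left(4 + 6\right)^{2}}{8} = \frac{3}{4} - \frac{10^{2}}{8} = \frac{3}{4} - \frac{25}{2} = - \frac{47}{4} \approx -11.75$)
$x = - \frac{47}{4} \approx -11.75$
$x 56 = \left(- \frac{47}{4}\right) 56 = -658$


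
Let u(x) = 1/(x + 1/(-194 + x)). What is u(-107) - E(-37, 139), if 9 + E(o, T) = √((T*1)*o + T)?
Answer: 289571/32208 - 6*I*√139 ≈ 8.9907 - 70.739*I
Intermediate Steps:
E(o, T) = -9 + √(T + T*o) (E(o, T) = -9 + √((T*1)*o + T) = -9 + √(T*o + T) = -9 + √(T + T*o))
u(-107) - E(-37, 139) = (-194 - 107)/(1 + (-107)² - 194*(-107)) - (-9 + √(139*(1 - 37))) = -301/(1 + 11449 + 20758) - (-9 + √(139*(-36))) = -301/32208 - (-9 + √(-5004)) = (1/32208)*(-301) - (-9 + 6*I*√139) = -301/32208 + (9 - 6*I*√139) = 289571/32208 - 6*I*√139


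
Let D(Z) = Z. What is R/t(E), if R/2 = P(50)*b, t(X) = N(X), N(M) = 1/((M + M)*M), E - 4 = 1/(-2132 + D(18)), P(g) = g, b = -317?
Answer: -1133069346250/1117249 ≈ -1.0142e+6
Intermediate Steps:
E = 8455/2114 (E = 4 + 1/(-2132 + 18) = 4 + 1/(-2114) = 4 - 1/2114 = 8455/2114 ≈ 3.9995)
N(M) = 1/(2*M**2) (N(M) = 1/(((2*M))*M) = (1/(2*M))/M = 1/(2*M**2))
t(X) = 1/(2*X**2)
R = -31700 (R = 2*(50*(-317)) = 2*(-15850) = -31700)
R/t(E) = -31700/(1/(2*(8455/2114)**2)) = -31700/((1/2)*(4468996/71487025)) = -31700/2234498/71487025 = -31700*71487025/2234498 = -1133069346250/1117249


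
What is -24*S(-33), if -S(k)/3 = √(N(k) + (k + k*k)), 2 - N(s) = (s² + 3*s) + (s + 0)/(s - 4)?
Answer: 72*√91871/37 ≈ 589.82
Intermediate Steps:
N(s) = 2 - s² - 3*s - s/(-4 + s) (N(s) = 2 - ((s² + 3*s) + (s + 0)/(s - 4)) = 2 - ((s² + 3*s) + s/(-4 + s)) = 2 - (s² + 3*s + s/(-4 + s)) = 2 + (-s² - 3*s - s/(-4 + s)) = 2 - s² - 3*s - s/(-4 + s))
S(k) = -3*√(k + k² + (-8 + k² - k³ + 13*k)/(-4 + k)) (S(k) = -3*√((-8 + k² - k³ + 13*k)/(-4 + k) + (k + k*k)) = -3*√((-8 + k² - k³ + 13*k)/(-4 + k) + (k + k²)) = -3*√(k + k² + (-8 + k² - k³ + 13*k)/(-4 + k)))
-24*S(-33) = -(-72)*√(-(8 - 9*(-33) + 2*(-33)²)/(-4 - 33)) = -(-72)*√(-1*(8 + 297 + 2*1089)/(-37)) = -(-72)*√(-1*(-1/37)*(8 + 297 + 2178)) = -(-72)*√(-1*(-1/37)*2483) = -(-72)*√(2483/37) = -(-72)*√91871/37 = 72*√91871/37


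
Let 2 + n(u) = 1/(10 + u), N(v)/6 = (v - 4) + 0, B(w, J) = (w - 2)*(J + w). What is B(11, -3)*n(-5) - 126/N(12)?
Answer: -5289/40 ≈ -132.23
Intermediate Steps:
B(w, J) = (-2 + w)*(J + w)
N(v) = -24 + 6*v (N(v) = 6*((v - 4) + 0) = 6*((-4 + v) + 0) = 6*(-4 + v) = -24 + 6*v)
n(u) = -2 + 1/(10 + u)
B(11, -3)*n(-5) - 126/N(12) = (11² - 2*(-3) - 2*11 - 3*11)*((-19 - 2*(-5))/(10 - 5)) - 126/(-24 + 6*12) = (121 + 6 - 22 - 33)*((-19 + 10)/5) - 126/(-24 + 72) = 72*((⅕)*(-9)) - 126/48 = 72*(-9/5) - 126*1/48 = -648/5 - 21/8 = -5289/40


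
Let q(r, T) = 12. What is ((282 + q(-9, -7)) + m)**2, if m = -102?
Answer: 36864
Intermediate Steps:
((282 + q(-9, -7)) + m)**2 = ((282 + 12) - 102)**2 = (294 - 102)**2 = 192**2 = 36864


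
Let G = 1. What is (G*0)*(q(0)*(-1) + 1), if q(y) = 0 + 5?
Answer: 0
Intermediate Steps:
q(y) = 5
(G*0)*(q(0)*(-1) + 1) = (1*0)*(5*(-1) + 1) = 0*(-5 + 1) = 0*(-4) = 0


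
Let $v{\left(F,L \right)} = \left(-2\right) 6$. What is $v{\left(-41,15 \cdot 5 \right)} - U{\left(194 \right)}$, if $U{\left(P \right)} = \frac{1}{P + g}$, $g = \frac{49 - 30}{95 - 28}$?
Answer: $- \frac{156271}{13017} \approx -12.005$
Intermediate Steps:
$v{\left(F,L \right)} = -12$
$g = \frac{19}{67} \approx 0.28358$
$U{\left(P \right)} = \frac{1}{\frac{19}{67} + P}$ ($U{\left(P \right)} = \frac{1}{P + \frac{19}{67}} = \frac{1}{\frac{19}{67} + P}$)
$v{\left(-41,15 \cdot 5 \right)} - U{\left(194 \right)} = -12 - \frac{67}{19 + 67 \cdot 194} = -12 - \frac{67}{19 + 12998} = -12 - \frac{67}{13017} = - \frac{156271}{13017}$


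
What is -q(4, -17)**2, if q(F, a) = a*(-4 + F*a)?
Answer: -1498176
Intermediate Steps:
-q(4, -17)**2 = -(-17*(-4 + 4*(-17)))**2 = -(-17*(-4 - 68))**2 = -(-17*(-72))**2 = -1*1224**2 = -1*1498176 = -1498176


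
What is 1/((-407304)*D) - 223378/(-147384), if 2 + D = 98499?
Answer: 124465669630915/82122000614136 ≈ 1.5156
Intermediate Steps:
D = 98497 (D = -2 + 98499 = 98497)
1/((-407304)*D) - 223378/(-147384) = 1/(-407304*98497) - 223378/(-147384) = -1/407304*1/98497 - 223378*(-1/147384) = -1/40118222088 + 111689/73692 = 124465669630915/82122000614136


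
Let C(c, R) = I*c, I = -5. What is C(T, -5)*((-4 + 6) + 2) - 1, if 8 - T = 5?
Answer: -61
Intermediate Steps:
T = 3 (T = 8 - 1*5 = 8 - 5 = 3)
C(c, R) = -5*c
C(T, -5)*((-4 + 6) + 2) - 1 = (-5*3)*((-4 + 6) + 2) - 1 = -15*(2 + 2) - 1 = -15*4 - 1 = -60 - 1 = -61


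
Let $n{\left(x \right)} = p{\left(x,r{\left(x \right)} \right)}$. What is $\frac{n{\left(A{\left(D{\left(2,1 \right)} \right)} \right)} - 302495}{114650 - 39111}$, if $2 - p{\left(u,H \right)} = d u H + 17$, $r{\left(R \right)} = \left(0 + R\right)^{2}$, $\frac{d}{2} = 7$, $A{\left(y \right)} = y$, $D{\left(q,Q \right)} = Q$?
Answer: $- \frac{302524}{75539} \approx -4.0049$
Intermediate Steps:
$d = 14$ ($d = 2 \cdot 7 = 14$)
$r{\left(R \right)} = R^{2}$
$p{\left(u,H \right)} = -15 - 14 H u$ ($p{\left(u,H \right)} = 2 - \left(14 u H + 17\right) = 2 - \left(14 H u + 17\right) = 2 - \left(17 + 14 H u\right) = -15 - 14 H u$)
$n{\left(x \right)} = -15 - 14 x^{3}$ ($n{\left(x \right)} = -15 - 14 x^{2} x = -15 - 14 x^{3}$)
$\frac{n{\left(A{\left(D{\left(2,1 \right)} \right)} \right)} - 302495}{114650 - 39111} = \frac{\left(-15 - 14 \cdot 1^{3}\right) - 302495}{114650 - 39111} = \frac{\left(-15 - 14\right) - 302495}{75539} = \left(\left(-15 - 14\right) - 302495\right) \frac{1}{75539} = \left(-29 - 302495\right) \frac{1}{75539} = \left(-302524\right) \frac{1}{75539} = - \frac{302524}{75539}$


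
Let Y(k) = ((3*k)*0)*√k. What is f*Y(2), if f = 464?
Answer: 0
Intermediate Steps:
Y(k) = 0 (Y(k) = 0*√k = 0)
f*Y(2) = 464*0 = 0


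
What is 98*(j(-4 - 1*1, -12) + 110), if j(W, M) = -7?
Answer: 10094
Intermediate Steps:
98*(j(-4 - 1*1, -12) + 110) = 98*(-7 + 110) = 98*103 = 10094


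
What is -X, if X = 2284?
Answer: -2284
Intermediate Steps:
-X = -1*2284 = -2284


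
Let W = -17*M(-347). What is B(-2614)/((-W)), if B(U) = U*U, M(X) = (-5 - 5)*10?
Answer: -1708249/425 ≈ -4019.4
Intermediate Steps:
M(X) = -100 (M(X) = -10*10 = -100)
W = 1700 (W = -17*(-100) = 1700)
B(U) = U**2
B(-2614)/((-W)) = (-2614)**2/((-1*1700)) = 6832996/(-1700) = 6832996*(-1/1700) = -1708249/425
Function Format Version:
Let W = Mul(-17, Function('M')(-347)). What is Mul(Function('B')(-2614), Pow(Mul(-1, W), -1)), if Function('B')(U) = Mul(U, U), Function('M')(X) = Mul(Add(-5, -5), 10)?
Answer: Rational(-1708249, 425) ≈ -4019.4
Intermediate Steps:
Function('M')(X) = -100 (Function('M')(X) = Mul(-10, 10) = -100)
W = 1700 (W = Mul(-17, -100) = 1700)
Function('B')(U) = Pow(U, 2)
Mul(Function('B')(-2614), Pow(Mul(-1, W), -1)) = Mul(Pow(-2614, 2), Pow(Mul(-1, 1700), -1)) = Mul(6832996, Pow(-1700, -1)) = Mul(6832996, Rational(-1, 1700)) = Rational(-1708249, 425)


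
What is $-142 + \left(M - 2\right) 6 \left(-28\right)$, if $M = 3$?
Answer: $-310$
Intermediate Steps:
$-142 + \left(M - 2\right) 6 \left(-28\right) = -142 + \left(3 - 2\right) 6 \left(-28\right) = -142 + 1 \cdot 6 \left(-28\right) = -142 + 6 \left(-28\right) = -142 - 168 = -310$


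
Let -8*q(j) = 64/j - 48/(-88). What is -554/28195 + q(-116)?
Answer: -678709/35976820 ≈ -0.018865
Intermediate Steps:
q(j) = -3/44 - 8/j (q(j) = -(64/j - 48/(-88))/8 = -(64/j - 48*(-1/88))/8 = -(64/j + 6/11)/8 = -(6/11 + 64/j)/8 = -3/44 - 8/j)
-554/28195 + q(-116) = -554/28195 + (-3/44 - 8/(-116)) = -554*1/28195 + (-3/44 - 8*(-1/116)) = -554/28195 + (-3/44 + 2/29) = -554/28195 + 1/1276 = -678709/35976820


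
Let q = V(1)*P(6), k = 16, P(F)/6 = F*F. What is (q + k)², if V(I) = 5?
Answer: 1201216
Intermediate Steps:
P(F) = 6*F² (P(F) = 6*(F*F) = 6*F²)
q = 1080 (q = 5*(6*6²) = 5*(6*36) = 5*216 = 1080)
(q + k)² = (1080 + 16)² = 1096² = 1201216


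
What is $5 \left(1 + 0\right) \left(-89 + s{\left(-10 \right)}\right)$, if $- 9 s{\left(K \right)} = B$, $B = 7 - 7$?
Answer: $-445$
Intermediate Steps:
$B = 0$ ($B = 7 - 7 = 0$)
$s{\left(K \right)} = 0$ ($s{\left(K \right)} = \left(- \frac{1}{9}\right) 0 = 0$)
$5 \left(1 + 0\right) \left(-89 + s{\left(-10 \right)}\right) = 5 \left(1 + 0\right) \left(-89 + 0\right) = 5 \cdot 1 \left(-89\right) = 5 \left(-89\right) = -445$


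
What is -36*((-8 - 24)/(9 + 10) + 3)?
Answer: -900/19 ≈ -47.368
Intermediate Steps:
-36*((-8 - 24)/(9 + 10) + 3) = -36*(-32/19 + 3) = -36*25/19 = -900/19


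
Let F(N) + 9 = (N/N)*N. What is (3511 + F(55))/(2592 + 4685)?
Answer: 3557/7277 ≈ 0.48880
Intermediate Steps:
F(N) = -9 + N (F(N) = -9 + (N/N)*N = -9 + 1*N = -9 + N)
(3511 + F(55))/(2592 + 4685) = (3511 + (-9 + 55))/(2592 + 4685) = (3511 + 46)/7277 = 3557*(1/7277) = 3557/7277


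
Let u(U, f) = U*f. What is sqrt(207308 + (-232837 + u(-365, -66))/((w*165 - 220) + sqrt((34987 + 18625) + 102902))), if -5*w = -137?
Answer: sqrt(891422961 + 207308*sqrt(156514))/sqrt(4301 + sqrt(156514)) ≈ 455.26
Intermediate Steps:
w = 137/5 (w = -1/5*(-137) = 137/5 ≈ 27.400)
sqrt(207308 + (-232837 + u(-365, -66))/((w*165 - 220) + sqrt((34987 + 18625) + 102902))) = sqrt(207308 + (-232837 - 365*(-66))/(((137/5)*165 - 220) + sqrt((34987 + 18625) + 102902))) = sqrt(207308 + (-232837 + 24090)/((4521 - 220) + sqrt(53612 + 102902))) = sqrt(207308 - 208747/(4301 + sqrt(156514)))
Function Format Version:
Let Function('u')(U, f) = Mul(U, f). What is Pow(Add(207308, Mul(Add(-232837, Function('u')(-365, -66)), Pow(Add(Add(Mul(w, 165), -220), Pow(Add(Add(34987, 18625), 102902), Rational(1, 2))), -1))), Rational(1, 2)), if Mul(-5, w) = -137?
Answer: Mul(Pow(Add(4301, Pow(156514, Rational(1, 2))), Rational(-1, 2)), Pow(Add(891422961, Mul(207308, Pow(156514, Rational(1, 2)))), Rational(1, 2))) ≈ 455.26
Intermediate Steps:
w = Rational(137, 5) (w = Mul(Rational(-1, 5), -137) = Rational(137, 5) ≈ 27.400)
Pow(Add(207308, Mul(Add(-232837, Function('u')(-365, -66)), Pow(Add(Add(Mul(w, 165), -220), Pow(Add(Add(34987, 18625), 102902), Rational(1, 2))), -1))), Rational(1, 2)) = Pow(Add(207308, Mul(Add(-232837, Mul(-365, -66)), Pow(Add(Add(Mul(Rational(137, 5), 165), -220), Pow(Add(Add(34987, 18625), 102902), Rational(1, 2))), -1))), Rational(1, 2)) = Pow(Add(207308, Mul(Add(-232837, 24090), Pow(Add(Add(4521, -220), Pow(Add(53612, 102902), Rational(1, 2))), -1))), Rational(1, 2)) = Pow(Add(207308, Mul(-208747, Pow(Add(4301, Pow(156514, Rational(1, 2))), -1))), Rational(1, 2))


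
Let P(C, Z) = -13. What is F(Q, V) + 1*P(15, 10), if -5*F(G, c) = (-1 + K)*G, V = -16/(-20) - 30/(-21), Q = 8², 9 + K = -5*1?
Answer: 179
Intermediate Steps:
K = -14 (K = -9 - 5*1 = -9 - 5 = -14)
Q = 64
V = 78/35 (V = -16*(-1/20) - 30*(-1/21) = ⅘ + 10/7 = 78/35 ≈ 2.2286)
F(G, c) = 3*G (F(G, c) = -(-1 - 14)*G/5 = -(-3)*G = 3*G)
F(Q, V) + 1*P(15, 10) = 3*64 + 1*(-13) = 192 - 13 = 179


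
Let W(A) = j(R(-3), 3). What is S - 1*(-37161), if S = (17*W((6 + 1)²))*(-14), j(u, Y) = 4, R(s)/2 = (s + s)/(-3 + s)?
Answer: 36209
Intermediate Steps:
R(s) = 4*s/(-3 + s) (R(s) = 2*((s + s)/(-3 + s)) = 2*((2*s)/(-3 + s)) = 2*(2*s/(-3 + s)) = 4*s/(-3 + s))
W(A) = 4
S = -952 (S = (17*4)*(-14) = 68*(-14) = -952)
S - 1*(-37161) = -952 - 1*(-37161) = -952 + 37161 = 36209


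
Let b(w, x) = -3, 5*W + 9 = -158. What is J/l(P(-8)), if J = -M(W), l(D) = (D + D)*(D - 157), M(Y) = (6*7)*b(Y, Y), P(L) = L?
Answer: 21/440 ≈ 0.047727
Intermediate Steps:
W = -167/5 (W = -9/5 + (⅕)*(-158) = -9/5 - 158/5 = -167/5 ≈ -33.400)
M(Y) = -126 (M(Y) = (6*7)*(-3) = 42*(-3) = -126)
l(D) = 2*D*(-157 + D) (l(D) = (2*D)*(-157 + D) = 2*D*(-157 + D))
J = 126 (J = -1*(-126) = 126)
J/l(P(-8)) = 126/((2*(-8)*(-157 - 8))) = 126/((2*(-8)*(-165))) = 126/2640 = 126*(1/2640) = 21/440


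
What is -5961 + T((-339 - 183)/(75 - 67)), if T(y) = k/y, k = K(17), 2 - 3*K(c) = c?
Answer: -1555801/261 ≈ -5960.9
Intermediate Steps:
K(c) = ⅔ - c/3
k = -5 (k = ⅔ - ⅓*17 = ⅔ - 17/3 = -5)
T(y) = -5/y
-5961 + T((-339 - 183)/(75 - 67)) = -5961 - 5*(75 - 67)/(-339 - 183) = -5961 - 5/((-522/8)) = -5961 - 5/((-522*⅛)) = -5961 - 5/(-261/4) = -5961 - 5*(-4/261) = -5961 + 20/261 = -1555801/261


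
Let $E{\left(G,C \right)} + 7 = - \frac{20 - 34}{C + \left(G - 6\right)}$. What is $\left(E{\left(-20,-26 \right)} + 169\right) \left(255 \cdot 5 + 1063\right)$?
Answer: $\frac{4915645}{13} \approx 3.7813 \cdot 10^{5}$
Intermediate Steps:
$E{\left(G,C \right)} = -7 + \frac{14}{-6 + C + G}$ ($E{\left(G,C \right)} = -7 - \frac{20 - 34}{C + \left(G - 6\right)} = -7 - - \frac{14}{C + \left(G - 6\right)} = -7 - - \frac{14}{C + \left(-6 + G\right)} = -7 - - \frac{14}{-6 + C + G} = -7 + \frac{14}{-6 + C + G}$)
$\left(E{\left(-20,-26 \right)} + 169\right) \left(255 \cdot 5 + 1063\right) = \left(\frac{7 \left(8 - -26 - -20\right)}{-6 - 26 - 20} + 169\right) \left(255 \cdot 5 + 1063\right) = \left(\frac{7 \left(8 + 26 + 20\right)}{-52} + 169\right) \left(1275 + 1063\right) = \left(7 \left(- \frac{1}{52}\right) 54 + 169\right) 2338 = \left(- \frac{189}{26} + 169\right) 2338 = \frac{4205}{26} \cdot 2338 = \frac{4915645}{13}$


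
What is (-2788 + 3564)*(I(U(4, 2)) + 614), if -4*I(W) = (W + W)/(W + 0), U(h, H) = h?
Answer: 476076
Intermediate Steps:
I(W) = -½ (I(W) = -(W + W)/(4*(W + 0)) = -2*W/(4*W) = -¼*2 = -½)
(-2788 + 3564)*(I(U(4, 2)) + 614) = (-2788 + 3564)*(-½ + 614) = 776*(1227/2) = 476076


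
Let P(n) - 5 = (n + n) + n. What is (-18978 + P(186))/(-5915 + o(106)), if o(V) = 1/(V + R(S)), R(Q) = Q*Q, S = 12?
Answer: 4603750/1478749 ≈ 3.1133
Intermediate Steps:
P(n) = 5 + 3*n (P(n) = 5 + ((n + n) + n) = 5 + (2*n + n) = 5 + 3*n)
R(Q) = Q**2
o(V) = 1/(144 + V) (o(V) = 1/(V + 12**2) = 1/(V + 144) = 1/(144 + V))
(-18978 + P(186))/(-5915 + o(106)) = (-18978 + (5 + 3*186))/(-5915 + 1/(144 + 106)) = (-18978 + (5 + 558))/(-5915 + 1/250) = (-18978 + 563)/(-5915 + 1/250) = -18415/(-1478749/250) = -18415*(-250/1478749) = 4603750/1478749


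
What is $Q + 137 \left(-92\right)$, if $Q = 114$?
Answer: $-12490$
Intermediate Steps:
$Q + 137 \left(-92\right) = 114 + 137 \left(-92\right) = 114 - 12604 = -12490$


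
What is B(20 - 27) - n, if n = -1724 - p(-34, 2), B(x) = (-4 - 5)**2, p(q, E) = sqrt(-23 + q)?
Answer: 1805 + I*sqrt(57) ≈ 1805.0 + 7.5498*I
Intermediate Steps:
B(x) = 81 (B(x) = (-9)**2 = 81)
n = -1724 - I*sqrt(57) (n = -1724 - sqrt(-23 - 34) = -1724 - sqrt(-57) = -1724 - I*sqrt(57) ≈ -1724.0 - 7.5498*I)
B(20 - 27) - n = 81 - (-1724 - I*sqrt(57)) = 81 + (1724 + I*sqrt(57)) = 1805 + I*sqrt(57)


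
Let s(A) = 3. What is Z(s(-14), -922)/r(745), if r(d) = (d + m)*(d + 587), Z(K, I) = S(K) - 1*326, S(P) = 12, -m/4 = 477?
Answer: 157/774558 ≈ 0.00020270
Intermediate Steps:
m = -1908 (m = -4*477 = -1908)
Z(K, I) = -314 (Z(K, I) = 12 - 1*326 = 12 - 326 = -314)
r(d) = (-1908 + d)*(587 + d) (r(d) = (d - 1908)*(d + 587) = (-1908 + d)*(587 + d))
Z(s(-14), -922)/r(745) = -314/(-1119996 + 745² - 1321*745) = -314/(-1119996 + 555025 - 984145) = -314/(-1549116) = -314*(-1/1549116) = 157/774558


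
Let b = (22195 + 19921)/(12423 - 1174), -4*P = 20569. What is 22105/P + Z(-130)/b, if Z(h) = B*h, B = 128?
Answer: -963474607140/216571001 ≈ -4448.8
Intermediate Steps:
P = -20569/4 (P = -¼*20569 = -20569/4 ≈ -5142.3)
b = 42116/11249 ≈ 3.7440
Z(h) = 128*h
22105/P + Z(-130)/b = 22105/(-20569/4) + (128*(-130))/(42116/11249) = 22105*(-4/20569) - 16640*11249/42116 = -88420/20569 - 46795840/10529 = -963474607140/216571001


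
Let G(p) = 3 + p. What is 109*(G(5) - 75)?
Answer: -7303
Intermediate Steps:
109*(G(5) - 75) = 109*((3 + 5) - 75) = 109*(8 - 75) = 109*(-67) = -7303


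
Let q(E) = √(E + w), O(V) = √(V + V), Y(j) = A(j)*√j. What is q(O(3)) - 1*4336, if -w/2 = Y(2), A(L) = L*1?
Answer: -4336 + I*√(-√6 + 4*√2) ≈ -4336.0 + 1.7909*I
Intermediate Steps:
A(L) = L
Y(j) = j^(3/2) (Y(j) = j*√j = j^(3/2))
w = -4*√2 ≈ -5.6569
O(V) = √2*√V (O(V) = √(2*V) = √2*√V)
q(E) = √(E - 4*√2)
q(O(3)) - 1*4336 = √(√2*√3 - 4*√2) - 1*4336 = √(√6 - 4*√2) - 4336 = -4336 + √(√6 - 4*√2)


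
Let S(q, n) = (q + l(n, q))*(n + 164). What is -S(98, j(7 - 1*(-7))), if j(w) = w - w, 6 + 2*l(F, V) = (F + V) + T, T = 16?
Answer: -24928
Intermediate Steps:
l(F, V) = 5 + F/2 + V/2 (l(F, V) = -3 + ((F + V) + 16)/2 = -3 + (16 + F + V)/2 = -3 + (8 + F/2 + V/2) = 5 + F/2 + V/2)
j(w) = 0
S(q, n) = (164 + n)*(5 + n/2 + 3*q/2) (S(q, n) = (q + (5 + n/2 + q/2))*(n + 164) = (5 + n/2 + 3*q/2)*(164 + n) = (164 + n)*(5 + n/2 + 3*q/2))
-S(98, j(7 - 1*(-7))) = -(820 + (1/2)*0**2 + 87*0 + 246*98 + (3/2)*0*98) = -(820 + (1/2)*0 + 0 + 24108 + 0) = -(820 + 0 + 0 + 24108 + 0) = -1*24928 = -24928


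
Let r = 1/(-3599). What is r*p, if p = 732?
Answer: -12/59 ≈ -0.20339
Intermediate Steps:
r = -1/3599 ≈ -0.00027785
r*p = -1/3599*732 = -12/59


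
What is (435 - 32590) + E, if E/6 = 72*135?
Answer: 26165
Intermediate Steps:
E = 58320 (E = 6*(72*135) = 6*9720 = 58320)
(435 - 32590) + E = (435 - 32590) + 58320 = -32155 + 58320 = 26165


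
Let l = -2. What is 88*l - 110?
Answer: -286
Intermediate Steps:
88*l - 110 = 88*(-2) - 110 = -176 - 110 = -286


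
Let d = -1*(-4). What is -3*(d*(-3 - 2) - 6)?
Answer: 78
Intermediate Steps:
d = 4
-3*(d*(-3 - 2) - 6) = -3*(4*(-3 - 2) - 6) = -3*(4*(-5) - 6) = -3*(-20 - 6) = -3*(-26) = 78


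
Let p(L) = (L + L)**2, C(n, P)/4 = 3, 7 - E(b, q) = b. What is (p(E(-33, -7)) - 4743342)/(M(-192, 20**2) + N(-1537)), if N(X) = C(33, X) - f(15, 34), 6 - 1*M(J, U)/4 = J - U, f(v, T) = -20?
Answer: -2368471/1212 ≈ -1954.2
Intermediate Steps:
E(b, q) = 7 - b
C(n, P) = 12 (C(n, P) = 4*3 = 12)
p(L) = 4*L**2 (p(L) = (2*L)**2 = 4*L**2)
M(J, U) = 24 - 4*J + 4*U (M(J, U) = 24 - 4*(J - U) = 24 + (-4*J + 4*U) = 24 - 4*J + 4*U)
N(X) = 32 (N(X) = 12 - 1*(-20) = 12 + 20 = 32)
(p(E(-33, -7)) - 4743342)/(M(-192, 20**2) + N(-1537)) = (4*(7 - 1*(-33))**2 - 4743342)/((24 - 4*(-192) + 4*20**2) + 32) = (4*(7 + 33)**2 - 4743342)/((24 + 768 + 4*400) + 32) = (4*40**2 - 4743342)/((24 + 768 + 1600) + 32) = (4*1600 - 4743342)/(2392 + 32) = (6400 - 4743342)/2424 = -4736942*1/2424 = -2368471/1212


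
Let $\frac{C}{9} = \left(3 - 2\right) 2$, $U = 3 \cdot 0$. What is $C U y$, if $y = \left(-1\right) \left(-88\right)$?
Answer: $0$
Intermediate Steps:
$U = 0$
$C = 18$ ($C = 9 \left(3 - 2\right) 2 = 9 \cdot 1 \cdot 2 = 9 \cdot 2 = 18$)
$y = 88$
$C U y = 18 \cdot 0 \cdot 88 = 0 \cdot 88 = 0$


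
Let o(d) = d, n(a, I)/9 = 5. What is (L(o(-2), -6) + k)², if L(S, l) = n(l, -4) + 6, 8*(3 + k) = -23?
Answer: 130321/64 ≈ 2036.3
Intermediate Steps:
k = -47/8 (k = -3 + (⅛)*(-23) = -3 - 23/8 = -47/8 ≈ -5.8750)
n(a, I) = 45 (n(a, I) = 9*5 = 45)
L(S, l) = 51 (L(S, l) = 45 + 6 = 51)
(L(o(-2), -6) + k)² = (51 - 47/8)² = (361/8)² = 130321/64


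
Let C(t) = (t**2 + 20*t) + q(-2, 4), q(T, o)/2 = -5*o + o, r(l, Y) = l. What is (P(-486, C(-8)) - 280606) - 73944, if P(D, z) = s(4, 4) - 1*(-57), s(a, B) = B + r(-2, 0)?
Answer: -354491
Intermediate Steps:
q(T, o) = -8*o (q(T, o) = 2*(-5*o + o) = 2*(-4*o) = -8*o)
s(a, B) = -2 + B (s(a, B) = B - 2 = -2 + B)
C(t) = -32 + t**2 + 20*t (C(t) = (t**2 + 20*t) - 8*4 = (t**2 + 20*t) - 32 = -32 + t**2 + 20*t)
P(D, z) = 59 (P(D, z) = (-2 + 4) - 1*(-57) = 2 + 57 = 59)
(P(-486, C(-8)) - 280606) - 73944 = (59 - 280606) - 73944 = -280547 - 73944 = -354491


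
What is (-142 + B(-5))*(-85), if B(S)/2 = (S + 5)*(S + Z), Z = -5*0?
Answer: 12070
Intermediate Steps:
Z = 0
B(S) = 2*S*(5 + S) (B(S) = 2*((S + 5)*(S + 0)) = 2*((5 + S)*S) = 2*(S*(5 + S)) = 2*S*(5 + S))
(-142 + B(-5))*(-85) = (-142 + 2*(-5)*(5 - 5))*(-85) = (-142 + 2*(-5)*0)*(-85) = (-142 + 0)*(-85) = -142*(-85) = 12070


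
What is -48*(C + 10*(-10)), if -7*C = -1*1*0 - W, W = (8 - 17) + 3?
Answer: 33888/7 ≈ 4841.1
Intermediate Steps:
W = -6 (W = -9 + 3 = -6)
C = -6/7 (C = -(-1*1*0 - 1*(-6))/7 = -(-1*0 + 6)/7 = -(0 + 6)/7 = -⅐*6 = -6/7 ≈ -0.85714)
-48*(C + 10*(-10)) = -48*(-6/7 + 10*(-10)) = -48*(-6/7 - 100) = -48*(-706/7) = 33888/7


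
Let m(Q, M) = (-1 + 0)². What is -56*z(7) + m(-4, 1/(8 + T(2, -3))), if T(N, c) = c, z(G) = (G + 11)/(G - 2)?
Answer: -1003/5 ≈ -200.60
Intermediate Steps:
z(G) = (11 + G)/(-2 + G)
m(Q, M) = 1 (m(Q, M) = (-1)² = 1)
-56*z(7) + m(-4, 1/(8 + T(2, -3))) = -56*(11 + 7)/(-2 + 7) + 1 = -56*18/5 + 1 = -1008/5 + 1 = -1003/5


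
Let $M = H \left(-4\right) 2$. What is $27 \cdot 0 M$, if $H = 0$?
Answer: $0$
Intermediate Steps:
$M = 0$ ($M = 0 \left(-4\right) 2 = 0 \cdot 2 = 0$)
$27 \cdot 0 M = 27 \cdot 0 \cdot 0 = 0 \cdot 0 = 0$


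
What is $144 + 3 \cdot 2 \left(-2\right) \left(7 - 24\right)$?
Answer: $348$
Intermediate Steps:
$144 + 3 \cdot 2 \left(-2\right) \left(7 - 24\right) = 144 + 6 \left(-2\right) \left(-17\right) = 144 - -204 = 144 + 204 = 348$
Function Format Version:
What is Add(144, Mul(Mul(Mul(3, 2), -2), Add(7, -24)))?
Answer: 348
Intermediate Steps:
Add(144, Mul(Mul(Mul(3, 2), -2), Add(7, -24))) = Add(144, Mul(Mul(6, -2), -17)) = Add(144, Mul(-12, -17)) = Add(144, 204) = 348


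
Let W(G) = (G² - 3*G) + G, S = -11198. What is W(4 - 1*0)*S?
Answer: -89584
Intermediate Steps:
W(G) = G² - 2*G
W(4 - 1*0)*S = ((4 - 1*0)*(-2 + (4 - 1*0)))*(-11198) = ((4 + 0)*(-2 + (4 + 0)))*(-11198) = (4*(-2 + 4))*(-11198) = (4*2)*(-11198) = 8*(-11198) = -89584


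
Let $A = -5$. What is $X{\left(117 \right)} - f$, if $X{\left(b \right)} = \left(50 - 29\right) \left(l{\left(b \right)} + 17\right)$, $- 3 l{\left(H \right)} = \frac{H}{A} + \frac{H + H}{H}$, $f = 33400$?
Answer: $- \frac{164466}{5} \approx -32893.0$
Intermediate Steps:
$l{\left(H \right)} = - \frac{2}{3} + \frac{H}{15}$ ($l{\left(H \right)} = - \frac{\frac{H}{-5} + \frac{H + H}{H}}{3} = - \frac{H \left(- \frac{1}{5}\right) + \frac{2 H}{H}}{3} = - \frac{- \frac{H}{5} + 2}{3} = - \frac{2 - \frac{H}{5}}{3} = - \frac{2}{3} + \frac{H}{15}$)
$X{\left(b \right)} = 343 + \frac{7 b}{5}$ ($X{\left(b \right)} = \left(50 - 29\right) \left(\left(- \frac{2}{3} + \frac{b}{15}\right) + 17\right) = 21 \left(\frac{49}{3} + \frac{b}{15}\right) = 343 + \frac{7 b}{5}$)
$X{\left(117 \right)} - f = \left(343 + \frac{7}{5} \cdot 117\right) - 33400 = \left(343 + \frac{819}{5}\right) - 33400 = \frac{2534}{5} - 33400 = - \frac{164466}{5}$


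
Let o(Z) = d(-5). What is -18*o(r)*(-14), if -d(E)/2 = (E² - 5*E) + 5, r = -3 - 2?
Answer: -27720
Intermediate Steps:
r = -5
d(E) = -10 - 2*E² + 10*E (d(E) = -2*((E² - 5*E) + 5) = -2*(5 + E² - 5*E) = -10 - 2*E² + 10*E)
o(Z) = -110 (o(Z) = -10 - 2*(-5)² + 10*(-5) = -10 - 2*25 - 50 = -10 - 50 - 50 = -110)
-18*o(r)*(-14) = -18*(-110)*(-14) = 1980*(-14) = -27720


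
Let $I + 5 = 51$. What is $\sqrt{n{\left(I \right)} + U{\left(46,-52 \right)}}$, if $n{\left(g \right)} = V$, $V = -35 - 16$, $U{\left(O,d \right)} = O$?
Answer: $i \sqrt{5} \approx 2.2361 i$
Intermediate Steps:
$I = 46$ ($I = -5 + 51 = 46$)
$V = -51$
$n{\left(g \right)} = -51$
$\sqrt{n{\left(I \right)} + U{\left(46,-52 \right)}} = \sqrt{-51 + 46} = \sqrt{-5} = i \sqrt{5}$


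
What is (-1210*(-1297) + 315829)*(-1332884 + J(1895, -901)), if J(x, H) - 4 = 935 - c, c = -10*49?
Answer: -2510057634545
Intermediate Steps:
c = -490 (c = -2*245 = -490)
J(x, H) = 1429 (J(x, H) = 4 + (935 - 1*(-490)) = 4 + (935 + 490) = 4 + 1425 = 1429)
(-1210*(-1297) + 315829)*(-1332884 + J(1895, -901)) = (-1210*(-1297) + 315829)*(-1332884 + 1429) = (1569370 + 315829)*(-1331455) = 1885199*(-1331455) = -2510057634545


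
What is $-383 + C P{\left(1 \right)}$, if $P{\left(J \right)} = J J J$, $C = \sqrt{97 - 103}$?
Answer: $-383 + i \sqrt{6} \approx -383.0 + 2.4495 i$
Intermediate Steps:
$C = i \sqrt{6}$ ($C = \sqrt{-6} = i \sqrt{6} \approx 2.4495 i$)
$P{\left(J \right)} = J^{3}$ ($P{\left(J \right)} = J J^{2} = J^{3}$)
$-383 + C P{\left(1 \right)} = -383 + i \sqrt{6} \cdot 1^{3} = -383 + i \sqrt{6} \cdot 1 = -383 + i \sqrt{6}$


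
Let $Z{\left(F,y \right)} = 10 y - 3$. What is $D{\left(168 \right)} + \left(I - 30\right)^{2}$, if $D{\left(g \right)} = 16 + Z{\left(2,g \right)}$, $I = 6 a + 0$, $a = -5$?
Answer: $5293$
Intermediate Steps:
$Z{\left(F,y \right)} = -3 + 10 y$
$I = -30$ ($I = 6 \left(-5\right) + 0 = -30 + 0 = -30$)
$D{\left(g \right)} = 13 + 10 g$ ($D{\left(g \right)} = 16 + \left(-3 + 10 g\right) = 13 + 10 g$)
$D{\left(168 \right)} + \left(I - 30\right)^{2} = \left(13 + 10 \cdot 168\right) + \left(-30 - 30\right)^{2} = \left(13 + 1680\right) + \left(-60\right)^{2} = 1693 + 3600 = 5293$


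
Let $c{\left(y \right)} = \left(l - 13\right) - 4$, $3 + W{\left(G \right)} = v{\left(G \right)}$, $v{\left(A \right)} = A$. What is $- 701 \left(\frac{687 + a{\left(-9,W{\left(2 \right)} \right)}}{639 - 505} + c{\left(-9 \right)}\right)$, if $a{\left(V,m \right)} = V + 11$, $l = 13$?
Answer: $- \frac{107253}{134} \approx -800.4$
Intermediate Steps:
$W{\left(G \right)} = -3 + G$
$a{\left(V,m \right)} = 11 + V$
$c{\left(y \right)} = -4$ ($c{\left(y \right)} = \left(13 - 13\right) - 4 = 0 - 4 = -4$)
$- 701 \left(\frac{687 + a{\left(-9,W{\left(2 \right)} \right)}}{639 - 505} + c{\left(-9 \right)}\right) = - 701 \left(\frac{687 + \left(11 - 9\right)}{639 - 505} - 4\right) = - 701 \left(\frac{687 + 2}{134} - 4\right) = - 701 \left(689 \cdot \frac{1}{134} - 4\right) = - 701 \left(\frac{689}{134} - 4\right) = \left(-701\right) \frac{153}{134} = - \frac{107253}{134}$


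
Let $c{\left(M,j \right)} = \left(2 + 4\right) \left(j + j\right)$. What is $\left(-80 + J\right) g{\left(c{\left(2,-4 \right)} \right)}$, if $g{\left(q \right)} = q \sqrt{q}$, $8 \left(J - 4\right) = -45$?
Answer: $15672 i \sqrt{3} \approx 27145.0 i$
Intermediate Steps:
$J = - \frac{13}{8}$ ($J = 4 + \frac{1}{8} \left(-45\right) = 4 - \frac{45}{8} = - \frac{13}{8} \approx -1.625$)
$c{\left(M,j \right)} = 12 j$ ($c{\left(M,j \right)} = 6 \cdot 2 j = 12 j$)
$g{\left(q \right)} = q^{\frac{3}{2}}$
$\left(-80 + J\right) g{\left(c{\left(2,-4 \right)} \right)} = \left(-80 - \frac{13}{8}\right) \left(12 \left(-4\right)\right)^{\frac{3}{2}} = - \frac{653 \left(-48\right)^{\frac{3}{2}}}{8} = - \frac{653 \left(- 192 i \sqrt{3}\right)}{8} = 15672 i \sqrt{3}$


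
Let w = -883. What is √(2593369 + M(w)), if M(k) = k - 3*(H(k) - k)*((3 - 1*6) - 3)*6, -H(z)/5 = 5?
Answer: 45*√1326 ≈ 1638.6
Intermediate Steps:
H(z) = -25 (H(z) = -5*5 = -25)
M(k) = -2700 - 107*k (M(k) = k - 3*(-25 - k)*((3 - 1*6) - 3)*6 = k - 3*(-25 - k)*((3 - 6) - 3)*6 = k - 3*(-25 - k)*(-3 - 3)*6 = k - 3*(-25 - k)*(-6)*6 = k - 3*(150 + 6*k)*6 = k + (-450 - 18*k)*6 = k + (-2700 - 108*k) = -2700 - 107*k)
√(2593369 + M(w)) = √(2593369 + (-2700 - 107*(-883))) = √(2593369 + (-2700 + 94481)) = √(2593369 + 91781) = √2685150 = 45*√1326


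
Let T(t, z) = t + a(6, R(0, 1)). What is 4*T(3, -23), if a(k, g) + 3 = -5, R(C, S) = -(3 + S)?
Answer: -20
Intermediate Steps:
R(C, S) = -3 - S
a(k, g) = -8 (a(k, g) = -3 - 5 = -8)
T(t, z) = -8 + t (T(t, z) = t - 8 = -8 + t)
4*T(3, -23) = 4*(-8 + 3) = 4*(-5) = -20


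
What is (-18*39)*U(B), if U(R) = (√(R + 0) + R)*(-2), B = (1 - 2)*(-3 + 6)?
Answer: -4212 + 1404*I*√3 ≈ -4212.0 + 2431.8*I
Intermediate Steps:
B = -3 (B = -1*3 = -3)
U(R) = -2*R - 2*√R (U(R) = (√R + R)*(-2) = (R + √R)*(-2) = -2*R - 2*√R)
(-18*39)*U(B) = (-18*39)*(-2*(-3) - 2*I*√3) = -702*(6 - 2*I*√3) = -4212 + 1404*I*√3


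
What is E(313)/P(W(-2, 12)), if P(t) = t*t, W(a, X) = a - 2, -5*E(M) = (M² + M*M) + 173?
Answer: -196111/80 ≈ -2451.4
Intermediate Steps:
E(M) = -173/5 - 2*M²/5 (E(M) = -((M² + M*M) + 173)/5 = -((M² + M²) + 173)/5 = -(2*M² + 173)/5 = -(173 + 2*M²)/5 = -173/5 - 2*M²/5)
W(a, X) = -2 + a
P(t) = t²
E(313)/P(W(-2, 12)) = (-173/5 - ⅖*313²)/((-2 - 2)²) = (-173/5 - ⅖*97969)/((-4)²) = (-173/5 - 195938/5)/16 = -196111/5*1/16 = -196111/80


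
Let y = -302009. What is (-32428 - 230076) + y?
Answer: -564513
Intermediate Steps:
(-32428 - 230076) + y = (-32428 - 230076) - 302009 = -262504 - 302009 = -564513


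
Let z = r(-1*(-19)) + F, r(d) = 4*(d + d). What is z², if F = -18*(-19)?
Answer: 244036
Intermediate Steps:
r(d) = 8*d (r(d) = 4*(2*d) = 8*d)
F = 342
z = 494 (z = 8*(-1*(-19)) + 342 = 8*19 + 342 = 152 + 342 = 494)
z² = 494² = 244036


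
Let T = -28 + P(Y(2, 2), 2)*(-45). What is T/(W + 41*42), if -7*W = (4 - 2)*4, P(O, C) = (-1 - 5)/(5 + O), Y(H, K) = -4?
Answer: 847/6023 ≈ 0.14063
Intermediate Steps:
P(O, C) = -6/(5 + O)
W = -8/7 (W = -(4 - 2)*4/7 = -2*4/7 = -⅐*8 = -8/7 ≈ -1.1429)
T = 242 (T = -28 - 6/(5 - 4)*(-45) = -28 - 6/1*(-45) = -28 - 6*1*(-45) = -28 - 6*(-45) = -28 + 270 = 242)
T/(W + 41*42) = 242/(-8/7 + 41*42) = 242/(-8/7 + 1722) = 242/(12046/7) = 242*(7/12046) = 847/6023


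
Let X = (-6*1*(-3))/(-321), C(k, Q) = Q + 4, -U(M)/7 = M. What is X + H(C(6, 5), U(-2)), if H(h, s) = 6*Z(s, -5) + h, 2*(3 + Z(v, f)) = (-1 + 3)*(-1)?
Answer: -1611/107 ≈ -15.056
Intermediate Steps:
Z(v, f) = -4 (Z(v, f) = -3 + ((-1 + 3)*(-1))/2 = -3 + (2*(-1))/2 = -3 + (1/2)*(-2) = -3 - 1 = -4)
U(M) = -7*M
C(k, Q) = 4 + Q
X = -6/107 (X = -6*(-3)*(-1/321) = 18*(-1/321) = -6/107 ≈ -0.056075)
H(h, s) = -24 + h (H(h, s) = 6*(-4) + h = -24 + h)
X + H(C(6, 5), U(-2)) = -6/107 + (-24 + (4 + 5)) = -6/107 + (-24 + 9) = -6/107 - 15 = -1611/107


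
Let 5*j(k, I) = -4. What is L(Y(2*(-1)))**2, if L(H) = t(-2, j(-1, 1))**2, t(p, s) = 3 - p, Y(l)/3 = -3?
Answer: 625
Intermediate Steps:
j(k, I) = -4/5 (j(k, I) = (1/5)*(-4) = -4/5)
Y(l) = -9 (Y(l) = 3*(-3) = -9)
L(H) = 25 (L(H) = (3 - 1*(-2))**2 = (3 + 2)**2 = 5**2 = 25)
L(Y(2*(-1)))**2 = 25**2 = 625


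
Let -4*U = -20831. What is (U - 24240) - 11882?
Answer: -123657/4 ≈ -30914.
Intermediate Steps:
U = 20831/4 (U = -¼*(-20831) = 20831/4 ≈ 5207.8)
(U - 24240) - 11882 = (20831/4 - 24240) - 11882 = -76129/4 - 11882 = -123657/4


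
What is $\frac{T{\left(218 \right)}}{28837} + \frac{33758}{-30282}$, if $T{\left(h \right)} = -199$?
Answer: $- \frac{489752782}{436621017} \approx -1.1217$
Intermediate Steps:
$\frac{T{\left(218 \right)}}{28837} + \frac{33758}{-30282} = - \frac{199}{28837} + \frac{33758}{-30282} = \left(-199\right) \frac{1}{28837} + 33758 \left(- \frac{1}{30282}\right) = - \frac{199}{28837} - \frac{16879}{15141} = - \frac{489752782}{436621017}$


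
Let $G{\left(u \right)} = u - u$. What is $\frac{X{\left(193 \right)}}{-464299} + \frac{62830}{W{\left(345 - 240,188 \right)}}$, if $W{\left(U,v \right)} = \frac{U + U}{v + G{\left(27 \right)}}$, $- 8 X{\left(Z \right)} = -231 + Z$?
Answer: $\frac{2193727343585}{39001116} \approx 56248.0$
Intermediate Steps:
$G{\left(u \right)} = 0$
$X{\left(Z \right)} = \frac{231}{8} - \frac{Z}{8}$ ($X{\left(Z \right)} = - \frac{-231 + Z}{8} = \frac{231}{8} - \frac{Z}{8}$)
$W{\left(U,v \right)} = \frac{2 U}{v}$ ($W{\left(U,v \right)} = \frac{U + U}{v + 0} = \frac{2 U}{v}$)
$\frac{X{\left(193 \right)}}{-464299} + \frac{62830}{W{\left(345 - 240,188 \right)}} = \frac{\frac{231}{8} - \frac{193}{8}}{-464299} + \frac{62830}{2 \left(345 - 240\right) \frac{1}{188}} = \left(\frac{231}{8} - \frac{193}{8}\right) \left(- \frac{1}{464299}\right) + \frac{62830}{2 \cdot 105 \cdot \frac{1}{188}} = \frac{19}{4} \left(- \frac{1}{464299}\right) + \frac{62830}{\frac{105}{94}} = - \frac{19}{1857196} + 62830 \cdot \frac{94}{105} = - \frac{19}{1857196} + \frac{1181204}{21} = \frac{2193727343585}{39001116}$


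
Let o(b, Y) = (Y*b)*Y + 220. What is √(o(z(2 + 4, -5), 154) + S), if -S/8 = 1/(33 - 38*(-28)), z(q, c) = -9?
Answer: 4*I*√16037230587/1097 ≈ 461.76*I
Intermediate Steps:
o(b, Y) = 220 + b*Y² (o(b, Y) = b*Y² + 220 = 220 + b*Y²)
S = -8/1097 (S = -8/(33 - 38*(-28)) = -8/(33 + 1064) = -8/1097 ≈ -0.0072926)
√(o(z(2 + 4, -5), 154) + S) = √((220 - 9*154²) - 8/1097) = √((220 - 9*23716) - 8/1097) = √((220 - 213444) - 8/1097) = √(-213224 - 8/1097) = √(-233906736/1097) = 4*I*√16037230587/1097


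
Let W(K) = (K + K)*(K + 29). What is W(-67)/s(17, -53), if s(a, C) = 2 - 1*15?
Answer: -5092/13 ≈ -391.69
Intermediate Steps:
s(a, C) = -13 (s(a, C) = 2 - 15 = -13)
W(K) = 2*K*(29 + K) (W(K) = (2*K)*(29 + K) = 2*K*(29 + K))
W(-67)/s(17, -53) = (2*(-67)*(29 - 67))/(-13) = (2*(-67)*(-38))*(-1/13) = 5092*(-1/13) = -5092/13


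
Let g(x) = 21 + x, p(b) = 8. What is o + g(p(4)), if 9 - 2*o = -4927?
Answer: 2497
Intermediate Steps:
o = 2468 (o = 9/2 - ½*(-4927) = 9/2 + 4927/2 = 2468)
o + g(p(4)) = 2468 + (21 + 8) = 2468 + 29 = 2497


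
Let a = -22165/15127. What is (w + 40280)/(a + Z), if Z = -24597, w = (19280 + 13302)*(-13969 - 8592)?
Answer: 5559491846097/186050492 ≈ 29882.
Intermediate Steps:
a = -22165/15127 (a = -22165*1/15127 = -22165/15127 ≈ -1.4653)
w = -735082502 (w = 32582*(-22561) = -735082502)
(w + 40280)/(a + Z) = (-735082502 + 40280)/(-22165/15127 - 24597) = -735042222/(-372100984/15127) = -735042222*(-15127/372100984) = 5559491846097/186050492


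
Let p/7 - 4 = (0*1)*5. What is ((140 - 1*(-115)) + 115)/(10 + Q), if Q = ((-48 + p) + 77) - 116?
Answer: -370/49 ≈ -7.5510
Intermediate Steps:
p = 28 (p = 28 + 7*((0*1)*5) = 28 + 7*(0*5) = 28 + 7*0 = 28 + 0 = 28)
Q = -59 (Q = ((-48 + 28) + 77) - 116 = (-20 + 77) - 116 = 57 - 116 = -59)
((140 - 1*(-115)) + 115)/(10 + Q) = ((140 - 1*(-115)) + 115)/(10 - 59) = ((140 + 115) + 115)/(-49) = (255 + 115)*(-1/49) = 370*(-1/49) = -370/49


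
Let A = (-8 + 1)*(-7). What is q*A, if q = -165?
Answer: -8085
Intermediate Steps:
A = 49 (A = -7*(-7) = 49)
q*A = -165*49 = -8085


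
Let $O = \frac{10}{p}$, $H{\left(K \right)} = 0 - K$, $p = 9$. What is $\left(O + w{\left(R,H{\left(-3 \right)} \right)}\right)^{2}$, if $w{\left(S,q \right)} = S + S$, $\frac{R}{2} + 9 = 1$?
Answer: $\frac{77284}{81} \approx 954.12$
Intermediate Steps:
$H{\left(K \right)} = - K$
$R = -16$ ($R = -18 + 2 \cdot 1 = -18 + 2 = -16$)
$w{\left(S,q \right)} = 2 S$
$O = \frac{10}{9} \approx 1.1111$
$\left(O + w{\left(R,H{\left(-3 \right)} \right)}\right)^{2} = \left(\frac{10}{9} + 2 \left(-16\right)\right)^{2} = \left(\frac{10}{9} - 32\right)^{2} = \left(- \frac{278}{9}\right)^{2} = \frac{77284}{81}$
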